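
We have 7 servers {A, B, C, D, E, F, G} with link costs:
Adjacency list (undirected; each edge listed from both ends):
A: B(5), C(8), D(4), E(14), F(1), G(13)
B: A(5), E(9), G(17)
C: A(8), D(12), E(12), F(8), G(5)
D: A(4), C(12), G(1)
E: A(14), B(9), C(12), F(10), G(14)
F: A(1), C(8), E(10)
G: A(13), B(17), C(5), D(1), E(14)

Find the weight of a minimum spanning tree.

25

Prim's algorithm from C:
Step 1: cheapest edge leaving the tree is C G (5); add G.
Step 2: cheapest edge leaving the tree is D G (1); add D.
Step 3: cheapest edge leaving the tree is A D (4); add A.
Step 4: cheapest edge leaving the tree is A F (1); add F.
Step 5: cheapest edge leaving the tree is A B (5); add B.
Step 6: cheapest edge leaving the tree is B E (9); add E.
MST edges: C G, D G, A D, A F, A B, B E; total weight 5+1+4+1+5+9 = 25.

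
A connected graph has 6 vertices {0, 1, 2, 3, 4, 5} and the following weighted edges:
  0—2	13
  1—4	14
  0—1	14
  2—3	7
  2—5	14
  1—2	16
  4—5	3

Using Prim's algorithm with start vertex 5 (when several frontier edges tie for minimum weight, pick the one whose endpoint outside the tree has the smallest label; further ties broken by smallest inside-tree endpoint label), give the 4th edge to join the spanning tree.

0-2

Prim's algorithm from 5:
Step 1: cheapest edge leaving the tree is 4—5 (3); add 4.
Step 2: cheapest edge leaving the tree is 1—4 (14); add 1.
Step 3: cheapest edge leaving the tree is 0—1 (14); add 0.
Step 4: cheapest edge leaving the tree is 0—2 (13); add 2.
Step 5: cheapest edge leaving the tree is 2—3 (7); add 3.
The 4th edge added is 0—2.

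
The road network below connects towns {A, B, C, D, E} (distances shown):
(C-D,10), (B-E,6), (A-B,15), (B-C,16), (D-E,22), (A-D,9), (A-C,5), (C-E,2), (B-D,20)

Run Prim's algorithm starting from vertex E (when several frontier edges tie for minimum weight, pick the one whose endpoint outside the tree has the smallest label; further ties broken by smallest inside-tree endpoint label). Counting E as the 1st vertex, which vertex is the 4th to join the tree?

B

Prim, starting at E.
Step 1: frontier [C-E 2, B-E 6, D-E 22] → take C-E (2); add C.
Step 2: frontier [A-C 5, C-D 10, B-C 16, B-E 6, D-E 22] → take A-C (5); add A.
Step 3: frontier [A-D 9, A-B 15, C-D 10, B-C 16, B-E 6, D-E 22] → take B-E (6); add B.
Step 4: frontier [A-D 9, B-D 20, C-D 10, D-E 22] → take A-D (9); add D.
Vertex order: E, C, A, B, D. The 4th vertex is B.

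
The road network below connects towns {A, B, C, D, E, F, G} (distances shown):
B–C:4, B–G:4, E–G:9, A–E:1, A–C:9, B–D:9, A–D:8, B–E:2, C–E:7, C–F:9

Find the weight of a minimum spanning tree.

Grow the tree from G using Prim:
Step 1: frontier [B–G 4, E–G 9] → take B–G (4); add B.
Step 2: frontier [B–E 2, B–C 4, B–D 9, E–G 9] → take B–E (2); add E.
Step 3: frontier [B–C 4, B–D 9, A–E 1, C–E 7] → take A–E (1); add A.
Step 4: frontier [A–D 8, A–C 9, B–C 4, B–D 9, C–E 7] → take B–C (4); add C.
Step 5: frontier [A–D 8, B–D 9, C–F 9] → take A–D (8); add D.
Step 6: frontier [C–F 9] → take C–F (9); add F.
MST edges: B–G, B–E, A–E, B–C, A–D, C–F; total weight 4+2+1+4+8+9 = 28.

28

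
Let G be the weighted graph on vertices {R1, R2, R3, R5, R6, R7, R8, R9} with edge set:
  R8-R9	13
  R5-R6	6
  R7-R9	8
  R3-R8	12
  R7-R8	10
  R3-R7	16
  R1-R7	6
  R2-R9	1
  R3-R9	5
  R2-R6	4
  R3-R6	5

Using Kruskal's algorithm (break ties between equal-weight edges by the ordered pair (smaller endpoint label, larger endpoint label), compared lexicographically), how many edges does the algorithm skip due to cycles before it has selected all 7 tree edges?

1

Sort edges by weight, then run Kruskal:
R2-R9 (1): add — endpoints in different components.
R2-R6 (4): add — endpoints in different components.
R3-R6 (5): add — endpoints in different components.
R3-R9 (5): skip — R9 and R3 already connected.
R1-R7 (6): add — endpoints in different components.
R5-R6 (6): add — endpoints in different components.
R7-R9 (8): add — endpoints in different components.
R7-R8 (10): add — endpoints in different components.
Edges rejected before the tree was complete: 1.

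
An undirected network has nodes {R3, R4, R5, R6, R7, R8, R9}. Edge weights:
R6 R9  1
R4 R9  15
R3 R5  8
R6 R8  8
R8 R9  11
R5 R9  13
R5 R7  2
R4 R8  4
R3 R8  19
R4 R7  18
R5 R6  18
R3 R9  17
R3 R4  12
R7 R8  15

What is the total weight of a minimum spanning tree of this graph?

35

Sort edges by weight, then run Kruskal:
R6 R9 (1): add — endpoints in different components.
R5 R7 (2): add — endpoints in different components.
R4 R8 (4): add — endpoints in different components.
R3 R5 (8): add — endpoints in different components.
R6 R8 (8): add — endpoints in different components.
R8 R9 (11): skip — R9 and R8 already connected.
R3 R4 (12): add — endpoints in different components.
MST edges: R6 R9, R5 R7, R4 R8, R3 R5, R6 R8, R3 R4; total weight 1+2+4+8+8+12 = 35.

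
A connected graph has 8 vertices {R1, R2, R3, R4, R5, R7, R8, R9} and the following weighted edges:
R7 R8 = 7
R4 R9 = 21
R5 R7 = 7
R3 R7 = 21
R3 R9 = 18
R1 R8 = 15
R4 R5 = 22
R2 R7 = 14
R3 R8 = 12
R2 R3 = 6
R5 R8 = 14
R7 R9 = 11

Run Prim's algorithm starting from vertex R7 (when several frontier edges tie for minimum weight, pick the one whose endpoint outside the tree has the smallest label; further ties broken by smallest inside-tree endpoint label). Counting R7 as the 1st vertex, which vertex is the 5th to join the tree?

Prim's algorithm from R7:
Step 1: cheapest edge leaving the tree is R5 R7 (7); add R5.
Step 2: cheapest edge leaving the tree is R7 R8 (7); add R8.
Step 3: cheapest edge leaving the tree is R7 R9 (11); add R9.
Step 4: cheapest edge leaving the tree is R3 R8 (12); add R3.
Step 5: cheapest edge leaving the tree is R2 R3 (6); add R2.
Step 6: cheapest edge leaving the tree is R1 R8 (15); add R1.
Step 7: cheapest edge leaving the tree is R4 R9 (21); add R4.
Vertex order: R7, R5, R8, R9, R3, R2, R1, R4. The 5th vertex is R3.

R3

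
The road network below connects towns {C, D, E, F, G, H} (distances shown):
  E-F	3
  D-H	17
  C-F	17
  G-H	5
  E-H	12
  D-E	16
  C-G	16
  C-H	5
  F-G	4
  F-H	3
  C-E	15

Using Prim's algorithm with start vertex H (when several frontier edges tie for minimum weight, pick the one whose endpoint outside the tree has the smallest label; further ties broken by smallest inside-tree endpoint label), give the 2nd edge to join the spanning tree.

Prim, starting at H.
Step 1: frontier [F-H 3, C-H 5, G-H 5, E-H 12, D-H 17] → take F-H (3); add F.
Step 2: frontier [E-F 3, F-G 4, C-F 17, C-H 5, G-H 5, E-H 12, D-H 17] → take E-F (3); add E.
Step 3: frontier [C-E 15, D-E 16, F-G 4, C-F 17, C-H 5, G-H 5, D-H 17] → take F-G (4); add G.
Step 4: frontier [C-E 15, D-E 16, C-F 17, C-G 16, C-H 5, D-H 17] → take C-H (5); add C.
Step 5: frontier [D-E 16, D-H 17] → take D-E (16); add D.
The 2nd edge added is E-F.

E-F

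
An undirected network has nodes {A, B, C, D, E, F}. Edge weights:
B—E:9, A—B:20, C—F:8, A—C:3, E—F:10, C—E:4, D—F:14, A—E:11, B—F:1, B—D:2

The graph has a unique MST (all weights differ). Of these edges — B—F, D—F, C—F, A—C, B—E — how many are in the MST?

Kruskal: consider edges lightest-first.
B—F (1): add. Components now {A} {B,F} {C} {D} {E}
B—D (2): add. Components now {A} {B,D,F} {C} {E}
A—C (3): add. Components now {A,C} {B,D,F} {E}
C—E (4): add. Components now {A,C,E} {B,D,F}
C—F (8): add. Components now {A,B,C,D,E,F}
MST edge set: {B—F, B—D, A—C, C—E, C—F}.
Of the listed edges, {B—F, C—F, A—C} are in the MST → 3.

3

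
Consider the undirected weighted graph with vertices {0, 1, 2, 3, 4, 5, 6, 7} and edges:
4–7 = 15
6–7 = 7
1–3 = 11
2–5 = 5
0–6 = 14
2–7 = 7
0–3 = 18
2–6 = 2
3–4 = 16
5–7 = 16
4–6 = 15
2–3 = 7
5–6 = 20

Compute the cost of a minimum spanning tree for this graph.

Sort edges by weight, then run Kruskal:
2–6 (2): add — endpoints in different components.
2–5 (5): add — endpoints in different components.
2–3 (7): add — endpoints in different components.
2–7 (7): add — endpoints in different components.
6–7 (7): skip — 6 and 7 already connected.
1–3 (11): add — endpoints in different components.
0–6 (14): add — endpoints in different components.
4–6 (15): add — endpoints in different components.
MST edges: 2–6, 2–5, 2–3, 2–7, 1–3, 0–6, 4–6; total weight 2+5+7+7+11+14+15 = 61.

61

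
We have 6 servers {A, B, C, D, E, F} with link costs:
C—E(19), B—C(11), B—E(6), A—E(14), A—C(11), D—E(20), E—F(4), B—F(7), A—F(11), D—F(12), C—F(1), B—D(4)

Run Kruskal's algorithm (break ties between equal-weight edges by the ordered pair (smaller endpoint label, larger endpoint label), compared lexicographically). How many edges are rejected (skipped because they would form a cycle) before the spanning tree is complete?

1

Sort edges by weight, then run Kruskal:
C—F (1): add. Components now {A} {B} {C,F} {D} {E}
B—D (4): add. Components now {A} {B,D} {C,F} {E}
E—F (4): add. Components now {A} {B,D} {C,E,F}
B—E (6): add. Components now {A} {B,C,D,E,F}
B—F (7): skip — B and F already connected.
A—C (11): add. Components now {A,B,C,D,E,F}
Edges rejected before the tree was complete: 1.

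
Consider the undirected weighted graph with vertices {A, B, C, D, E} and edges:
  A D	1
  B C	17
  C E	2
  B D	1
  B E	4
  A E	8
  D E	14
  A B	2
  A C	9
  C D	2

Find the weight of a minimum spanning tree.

6

Prim's algorithm from C:
Step 1: cheapest edge leaving the tree is C D (2); add D.
Step 2: cheapest edge leaving the tree is A D (1); add A.
Step 3: cheapest edge leaving the tree is B D (1); add B.
Step 4: cheapest edge leaving the tree is C E (2); add E.
MST edges: C D, A D, B D, C E; total weight 2+1+1+2 = 6.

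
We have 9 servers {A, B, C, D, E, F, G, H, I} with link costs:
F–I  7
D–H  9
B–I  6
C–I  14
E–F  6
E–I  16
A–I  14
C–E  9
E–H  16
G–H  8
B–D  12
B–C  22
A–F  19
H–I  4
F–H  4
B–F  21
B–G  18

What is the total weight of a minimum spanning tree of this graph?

Prim's algorithm from D:
Step 1: cheapest edge leaving the tree is D–H (9); add H.
Step 2: cheapest edge leaving the tree is F–H (4); add F.
Step 3: cheapest edge leaving the tree is H–I (4); add I.
Step 4: cheapest edge leaving the tree is B–I (6); add B.
Step 5: cheapest edge leaving the tree is E–F (6); add E.
Step 6: cheapest edge leaving the tree is G–H (8); add G.
Step 7: cheapest edge leaving the tree is C–E (9); add C.
Step 8: cheapest edge leaving the tree is A–I (14); add A.
MST edges: D–H, F–H, H–I, B–I, E–F, G–H, C–E, A–I; total weight 9+4+4+6+6+8+9+14 = 60.

60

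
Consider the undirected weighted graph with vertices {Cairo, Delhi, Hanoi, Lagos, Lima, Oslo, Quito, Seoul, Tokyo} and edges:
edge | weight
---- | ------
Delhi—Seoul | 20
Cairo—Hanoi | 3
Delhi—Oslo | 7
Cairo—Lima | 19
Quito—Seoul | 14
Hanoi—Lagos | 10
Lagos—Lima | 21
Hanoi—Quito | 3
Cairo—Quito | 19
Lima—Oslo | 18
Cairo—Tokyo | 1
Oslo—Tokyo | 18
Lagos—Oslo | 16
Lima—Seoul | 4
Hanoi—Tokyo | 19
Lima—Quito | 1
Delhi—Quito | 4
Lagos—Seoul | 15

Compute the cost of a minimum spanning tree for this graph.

Kruskal: consider edges lightest-first.
Cairo—Tokyo (1): add — endpoints in different components.
Lima—Quito (1): add — endpoints in different components.
Cairo—Hanoi (3): add — endpoints in different components.
Hanoi—Quito (3): add — endpoints in different components.
Delhi—Quito (4): add — endpoints in different components.
Lima—Seoul (4): add — endpoints in different components.
Delhi—Oslo (7): add — endpoints in different components.
Hanoi—Lagos (10): add — endpoints in different components.
MST edges: Cairo—Tokyo, Lima—Quito, Cairo—Hanoi, Hanoi—Quito, Delhi—Quito, Lima—Seoul, Delhi—Oslo, Hanoi—Lagos; total weight 1+1+3+3+4+4+7+10 = 33.

33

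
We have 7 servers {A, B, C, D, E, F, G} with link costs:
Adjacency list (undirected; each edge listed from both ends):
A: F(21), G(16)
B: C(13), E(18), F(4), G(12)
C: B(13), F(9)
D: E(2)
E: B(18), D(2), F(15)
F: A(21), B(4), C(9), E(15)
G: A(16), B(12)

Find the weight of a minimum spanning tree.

Prim's algorithm from G:
Step 1: cheapest edge leaving the tree is B—G (12); add B.
Step 2: cheapest edge leaving the tree is B—F (4); add F.
Step 3: cheapest edge leaving the tree is C—F (9); add C.
Step 4: cheapest edge leaving the tree is E—F (15); add E.
Step 5: cheapest edge leaving the tree is D—E (2); add D.
Step 6: cheapest edge leaving the tree is A—G (16); add A.
MST edges: B—G, B—F, C—F, E—F, D—E, A—G; total weight 12+4+9+15+2+16 = 58.

58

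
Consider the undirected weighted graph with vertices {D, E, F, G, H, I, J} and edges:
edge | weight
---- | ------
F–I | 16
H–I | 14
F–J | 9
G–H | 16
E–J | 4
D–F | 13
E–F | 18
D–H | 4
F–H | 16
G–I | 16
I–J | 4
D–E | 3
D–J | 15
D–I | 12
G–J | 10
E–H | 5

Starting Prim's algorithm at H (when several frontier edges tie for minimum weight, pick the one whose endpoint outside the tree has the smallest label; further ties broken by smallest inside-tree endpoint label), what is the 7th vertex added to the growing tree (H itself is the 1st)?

Grow the tree from H using Prim:
Step 1: cheapest edge leaving the tree is D–H (4); add D.
Step 2: cheapest edge leaving the tree is D–E (3); add E.
Step 3: cheapest edge leaving the tree is E–J (4); add J.
Step 4: cheapest edge leaving the tree is I–J (4); add I.
Step 5: cheapest edge leaving the tree is F–J (9); add F.
Step 6: cheapest edge leaving the tree is G–J (10); add G.
Vertex order: H, D, E, J, I, F, G. The 7th vertex is G.

G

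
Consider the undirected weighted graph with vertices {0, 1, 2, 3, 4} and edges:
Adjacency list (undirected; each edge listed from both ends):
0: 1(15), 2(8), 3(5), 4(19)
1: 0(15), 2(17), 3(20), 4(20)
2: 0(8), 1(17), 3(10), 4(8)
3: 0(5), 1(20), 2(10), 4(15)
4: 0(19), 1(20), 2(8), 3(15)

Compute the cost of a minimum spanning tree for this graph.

Kruskal's algorithm — process edges by increasing weight (ties by edge label):
0–3 (5): add — endpoints in different components.
0–2 (8): add — endpoints in different components.
2–4 (8): add — endpoints in different components.
2–3 (10): skip — 2 and 3 already connected.
0–1 (15): add — endpoints in different components.
MST edges: 0–3, 0–2, 2–4, 0–1; total weight 5+8+8+15 = 36.

36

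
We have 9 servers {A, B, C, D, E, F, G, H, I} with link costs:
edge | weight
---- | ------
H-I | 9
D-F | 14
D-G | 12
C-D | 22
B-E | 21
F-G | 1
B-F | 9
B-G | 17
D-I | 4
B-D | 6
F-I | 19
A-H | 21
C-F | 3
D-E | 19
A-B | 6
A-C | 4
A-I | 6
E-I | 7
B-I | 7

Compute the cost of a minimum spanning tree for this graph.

Prim's algorithm from A:
Step 1: cheapest edge leaving the tree is A-C (4); add C.
Step 2: cheapest edge leaving the tree is C-F (3); add F.
Step 3: cheapest edge leaving the tree is F-G (1); add G.
Step 4: cheapest edge leaving the tree is A-B (6); add B.
Step 5: cheapest edge leaving the tree is B-D (6); add D.
Step 6: cheapest edge leaving the tree is D-I (4); add I.
Step 7: cheapest edge leaving the tree is E-I (7); add E.
Step 8: cheapest edge leaving the tree is H-I (9); add H.
MST edges: A-C, C-F, F-G, A-B, B-D, D-I, E-I, H-I; total weight 4+3+1+6+6+4+7+9 = 40.

40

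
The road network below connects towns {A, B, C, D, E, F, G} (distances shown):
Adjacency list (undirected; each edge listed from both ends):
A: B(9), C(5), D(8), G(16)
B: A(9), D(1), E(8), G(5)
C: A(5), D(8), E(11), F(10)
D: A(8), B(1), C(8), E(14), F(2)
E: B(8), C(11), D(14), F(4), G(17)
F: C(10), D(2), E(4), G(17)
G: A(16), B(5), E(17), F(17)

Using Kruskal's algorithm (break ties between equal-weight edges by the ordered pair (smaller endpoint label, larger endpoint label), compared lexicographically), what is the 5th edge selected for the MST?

Kruskal: consider edges lightest-first.
B-D (1): add — endpoints in different components.
D-F (2): add — endpoints in different components.
E-F (4): add — endpoints in different components.
A-C (5): add — endpoints in different components.
B-G (5): add — endpoints in different components.
A-D (8): add — endpoints in different components.
The 5th edge added is B-G.

B-G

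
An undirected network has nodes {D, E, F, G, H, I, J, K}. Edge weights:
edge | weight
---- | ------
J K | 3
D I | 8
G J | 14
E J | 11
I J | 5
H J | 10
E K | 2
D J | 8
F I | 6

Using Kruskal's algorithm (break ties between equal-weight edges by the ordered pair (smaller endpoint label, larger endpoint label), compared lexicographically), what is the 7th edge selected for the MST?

G-J

Kruskal: consider edges lightest-first.
E K (2): add — endpoints in different components.
J K (3): add — endpoints in different components.
I J (5): add — endpoints in different components.
F I (6): add — endpoints in different components.
D I (8): add — endpoints in different components.
D J (8): skip — D and J already connected.
H J (10): add — endpoints in different components.
E J (11): skip — E and J already connected.
G J (14): add — endpoints in different components.
The 7th edge added is G J.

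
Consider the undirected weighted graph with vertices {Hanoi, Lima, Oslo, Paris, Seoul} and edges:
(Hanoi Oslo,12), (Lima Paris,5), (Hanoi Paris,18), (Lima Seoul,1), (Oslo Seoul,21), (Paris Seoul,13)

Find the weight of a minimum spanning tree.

Prim's algorithm from Lima:
Step 1: cheapest edge leaving the tree is Lima Seoul (1); add Seoul.
Step 2: cheapest edge leaving the tree is Lima Paris (5); add Paris.
Step 3: cheapest edge leaving the tree is Hanoi Paris (18); add Hanoi.
Step 4: cheapest edge leaving the tree is Hanoi Oslo (12); add Oslo.
MST edges: Lima Seoul, Lima Paris, Hanoi Paris, Hanoi Oslo; total weight 1+5+18+12 = 36.

36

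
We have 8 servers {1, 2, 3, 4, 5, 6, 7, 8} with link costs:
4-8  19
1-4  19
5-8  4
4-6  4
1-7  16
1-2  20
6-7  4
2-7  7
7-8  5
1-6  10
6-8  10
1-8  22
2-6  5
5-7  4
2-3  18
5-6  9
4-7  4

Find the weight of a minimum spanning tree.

49

Kruskal: consider edges lightest-first.
4-6 (4): add — endpoints in different components.
4-7 (4): add — endpoints in different components.
5-7 (4): add — endpoints in different components.
5-8 (4): add — endpoints in different components.
6-7 (4): skip — 6 and 7 already connected.
2-6 (5): add — endpoints in different components.
7-8 (5): skip — 7 and 8 already connected.
2-7 (7): skip — 2 and 7 already connected.
5-6 (9): skip — 5 and 6 already connected.
1-6 (10): add — endpoints in different components.
6-8 (10): skip — 6 and 8 already connected.
1-7 (16): skip — 1 and 7 already connected.
2-3 (18): add — endpoints in different components.
MST edges: 4-6, 4-7, 5-7, 5-8, 2-6, 1-6, 2-3; total weight 4+4+4+4+5+10+18 = 49.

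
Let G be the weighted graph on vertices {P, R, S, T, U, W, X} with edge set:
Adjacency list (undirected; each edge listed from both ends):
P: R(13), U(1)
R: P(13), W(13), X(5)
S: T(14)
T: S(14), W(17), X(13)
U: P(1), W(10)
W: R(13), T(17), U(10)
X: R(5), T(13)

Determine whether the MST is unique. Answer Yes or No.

No

Kruskal's algorithm — process edges by increasing weight (ties by edge label):
P–U (1): add. Components now {R} {W} {P,U} {X} {S} {T}
R–X (5): add. Components now {R,X} {W} {P,U} {S} {T}
U–W (10): add. Components now {R,X} {P,U,W} {S} {T}
P–R (13): add. Components now {P,R,U,W,X} {S} {T}
R–W (13): skip — R and W already connected.
T–X (13): add. Components now {P,R,T,U,W,X} {S}
S–T (14): add. Components now {P,R,S,T,U,W,X}
Non-tree edge R–W has weight 13, equal to the heaviest edge on its tree cycle — swapping gives another MST of the same weight. Not unique.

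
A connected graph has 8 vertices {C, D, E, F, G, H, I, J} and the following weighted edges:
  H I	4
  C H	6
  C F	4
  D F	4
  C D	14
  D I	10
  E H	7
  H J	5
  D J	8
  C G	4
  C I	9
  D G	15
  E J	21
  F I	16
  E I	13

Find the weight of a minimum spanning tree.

34

Prim, starting at H.
Step 1: cheapest edge leaving the tree is H I (4); add I.
Step 2: cheapest edge leaving the tree is H J (5); add J.
Step 3: cheapest edge leaving the tree is C H (6); add C.
Step 4: cheapest edge leaving the tree is C F (4); add F.
Step 5: cheapest edge leaving the tree is D F (4); add D.
Step 6: cheapest edge leaving the tree is C G (4); add G.
Step 7: cheapest edge leaving the tree is E H (7); add E.
MST edges: H I, H J, C H, C F, D F, C G, E H; total weight 4+5+6+4+4+4+7 = 34.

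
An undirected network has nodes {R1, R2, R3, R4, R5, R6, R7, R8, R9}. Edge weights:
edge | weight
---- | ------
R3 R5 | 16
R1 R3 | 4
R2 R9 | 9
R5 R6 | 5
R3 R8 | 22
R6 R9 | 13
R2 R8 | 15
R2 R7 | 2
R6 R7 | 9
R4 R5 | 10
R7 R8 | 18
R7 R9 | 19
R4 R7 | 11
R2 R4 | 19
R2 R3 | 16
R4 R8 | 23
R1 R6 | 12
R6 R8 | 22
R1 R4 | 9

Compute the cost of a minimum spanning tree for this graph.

63

Grow the tree from R7 using Prim:
Step 1: cheapest edge leaving the tree is R2 R7 (2); add R2.
Step 2: cheapest edge leaving the tree is R6 R7 (9); add R6.
Step 3: cheapest edge leaving the tree is R5 R6 (5); add R5.
Step 4: cheapest edge leaving the tree is R2 R9 (9); add R9.
Step 5: cheapest edge leaving the tree is R4 R5 (10); add R4.
Step 6: cheapest edge leaving the tree is R1 R4 (9); add R1.
Step 7: cheapest edge leaving the tree is R1 R3 (4); add R3.
Step 8: cheapest edge leaving the tree is R2 R8 (15); add R8.
MST edges: R2 R7, R6 R7, R5 R6, R2 R9, R4 R5, R1 R4, R1 R3, R2 R8; total weight 2+9+5+9+10+9+4+15 = 63.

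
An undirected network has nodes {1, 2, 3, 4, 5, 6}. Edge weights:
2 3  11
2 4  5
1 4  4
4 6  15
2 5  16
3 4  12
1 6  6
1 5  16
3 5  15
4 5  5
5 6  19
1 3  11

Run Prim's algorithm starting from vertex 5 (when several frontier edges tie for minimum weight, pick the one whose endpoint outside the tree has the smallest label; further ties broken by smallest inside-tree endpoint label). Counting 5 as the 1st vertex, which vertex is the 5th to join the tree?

6

Prim, starting at 5.
Step 1: cheapest edge leaving the tree is 4 5 (5); add 4.
Step 2: cheapest edge leaving the tree is 1 4 (4); add 1.
Step 3: cheapest edge leaving the tree is 2 4 (5); add 2.
Step 4: cheapest edge leaving the tree is 1 6 (6); add 6.
Step 5: cheapest edge leaving the tree is 1 3 (11); add 3.
Vertex order: 5, 4, 1, 2, 6, 3. The 5th vertex is 6.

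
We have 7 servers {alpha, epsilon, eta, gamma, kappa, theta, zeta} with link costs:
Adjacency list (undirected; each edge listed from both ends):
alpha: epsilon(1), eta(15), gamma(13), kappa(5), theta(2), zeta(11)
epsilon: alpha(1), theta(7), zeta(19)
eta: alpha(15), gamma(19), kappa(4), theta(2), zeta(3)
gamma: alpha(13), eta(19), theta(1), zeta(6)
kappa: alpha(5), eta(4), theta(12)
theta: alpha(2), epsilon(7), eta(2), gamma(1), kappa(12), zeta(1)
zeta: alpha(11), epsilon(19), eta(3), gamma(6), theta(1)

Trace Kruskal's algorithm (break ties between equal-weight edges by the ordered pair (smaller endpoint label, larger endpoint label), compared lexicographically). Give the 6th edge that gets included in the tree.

eta-kappa

Kruskal's algorithm — process edges by increasing weight (ties by edge label):
alpha—epsilon (1): add — endpoints in different components.
gamma—theta (1): add — endpoints in different components.
theta—zeta (1): add — endpoints in different components.
alpha—theta (2): add — endpoints in different components.
eta—theta (2): add — endpoints in different components.
eta—zeta (3): skip — eta and zeta already connected.
eta—kappa (4): add — endpoints in different components.
The 6th edge added is eta—kappa.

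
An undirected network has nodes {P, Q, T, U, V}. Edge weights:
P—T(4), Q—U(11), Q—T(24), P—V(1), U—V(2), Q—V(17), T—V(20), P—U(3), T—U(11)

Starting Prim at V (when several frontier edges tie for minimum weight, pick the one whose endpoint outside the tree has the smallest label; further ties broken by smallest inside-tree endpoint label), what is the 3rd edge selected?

Prim, starting at V.
Step 1: frontier [P—V 1, U—V 2, Q—V 17, T—V 20] → take P—V (1); add P.
Step 2: frontier [P—U 3, P—T 4, U—V 2, Q—V 17, T—V 20] → take U—V (2); add U.
Step 3: frontier [P—T 4, Q—U 11, T—U 11, Q—V 17, T—V 20] → take P—T (4); add T.
Step 4: frontier [Q—T 24, Q—U 11, Q—V 17] → take Q—U (11); add Q.
The 3rd edge added is P—T.

P-T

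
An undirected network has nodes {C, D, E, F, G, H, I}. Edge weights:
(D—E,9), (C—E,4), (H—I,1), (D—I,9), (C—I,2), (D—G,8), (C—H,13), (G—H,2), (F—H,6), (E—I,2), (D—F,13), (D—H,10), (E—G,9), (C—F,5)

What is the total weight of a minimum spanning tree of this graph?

Kruskal's algorithm — process edges by increasing weight (ties by edge label):
H—I (1): add. Components now {C} {D} {E} {F} {G} {H,I}
C—I (2): add. Components now {C,H,I} {D} {E} {F} {G}
E—I (2): add. Components now {C,E,H,I} {D} {F} {G}
G—H (2): add. Components now {C,E,G,H,I} {D} {F}
C—E (4): skip — C and E already connected.
C—F (5): add. Components now {C,E,F,G,H,I} {D}
F—H (6): skip — F and H already connected.
D—G (8): add. Components now {C,D,E,F,G,H,I}
MST edges: H—I, C—I, E—I, G—H, C—F, D—G; total weight 1+2+2+2+5+8 = 20.

20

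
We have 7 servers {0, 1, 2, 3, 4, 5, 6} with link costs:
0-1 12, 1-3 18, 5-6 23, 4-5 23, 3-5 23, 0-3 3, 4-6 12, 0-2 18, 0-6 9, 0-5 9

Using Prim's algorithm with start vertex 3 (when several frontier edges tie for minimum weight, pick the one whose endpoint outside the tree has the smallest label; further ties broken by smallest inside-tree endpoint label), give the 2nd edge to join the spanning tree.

0-5

Grow the tree from 3 using Prim:
Step 1: cheapest edge leaving the tree is 0-3 (3); add 0.
Step 2: cheapest edge leaving the tree is 0-5 (9); add 5.
Step 3: cheapest edge leaving the tree is 0-6 (9); add 6.
Step 4: cheapest edge leaving the tree is 0-1 (12); add 1.
Step 5: cheapest edge leaving the tree is 4-6 (12); add 4.
Step 6: cheapest edge leaving the tree is 0-2 (18); add 2.
The 2nd edge added is 0-5.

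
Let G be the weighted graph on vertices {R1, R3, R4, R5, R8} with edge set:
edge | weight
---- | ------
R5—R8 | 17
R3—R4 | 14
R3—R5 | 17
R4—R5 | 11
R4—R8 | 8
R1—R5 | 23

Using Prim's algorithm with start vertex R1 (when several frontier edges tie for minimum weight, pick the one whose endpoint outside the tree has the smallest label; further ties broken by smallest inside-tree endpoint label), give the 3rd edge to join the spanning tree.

R4-R8

Grow the tree from R1 using Prim:
Step 1: cheapest edge leaving the tree is R1—R5 (23); add R5.
Step 2: cheapest edge leaving the tree is R4—R5 (11); add R4.
Step 3: cheapest edge leaving the tree is R4—R8 (8); add R8.
Step 4: cheapest edge leaving the tree is R3—R4 (14); add R3.
The 3rd edge added is R4—R8.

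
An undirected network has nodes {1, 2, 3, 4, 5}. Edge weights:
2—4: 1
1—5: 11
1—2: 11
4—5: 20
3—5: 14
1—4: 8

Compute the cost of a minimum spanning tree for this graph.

34

Prim, starting at 3.
Step 1: cheapest edge leaving the tree is 3—5 (14); add 5.
Step 2: cheapest edge leaving the tree is 1—5 (11); add 1.
Step 3: cheapest edge leaving the tree is 1—4 (8); add 4.
Step 4: cheapest edge leaving the tree is 2—4 (1); add 2.
MST edges: 3—5, 1—5, 1—4, 2—4; total weight 14+11+8+1 = 34.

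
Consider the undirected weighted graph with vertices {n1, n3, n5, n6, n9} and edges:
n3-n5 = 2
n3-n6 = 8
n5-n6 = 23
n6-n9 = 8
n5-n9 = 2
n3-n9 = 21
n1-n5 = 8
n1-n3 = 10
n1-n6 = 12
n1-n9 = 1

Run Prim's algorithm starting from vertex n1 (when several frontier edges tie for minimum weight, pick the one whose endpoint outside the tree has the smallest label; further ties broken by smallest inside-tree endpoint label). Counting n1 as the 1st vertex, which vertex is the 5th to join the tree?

Prim's algorithm from n1:
Step 1: frontier [n1-n9 1, n1-n5 8, n1-n3 10, n1-n6 12] → take n1-n9 (1); add n9.
Step 2: frontier [n1-n5 8, n1-n3 10, n1-n6 12, n5-n9 2, n6-n9 8, n3-n9 21] → take n5-n9 (2); add n5.
Step 3: frontier [n1-n3 10, n1-n6 12, n3-n5 2, n5-n6 23, n6-n9 8, n3-n9 21] → take n3-n5 (2); add n3.
Step 4: frontier [n1-n6 12, n3-n6 8, n5-n6 23, n6-n9 8] → take n3-n6 (8); add n6.
Vertex order: n1, n9, n5, n3, n6. The 5th vertex is n6.

n6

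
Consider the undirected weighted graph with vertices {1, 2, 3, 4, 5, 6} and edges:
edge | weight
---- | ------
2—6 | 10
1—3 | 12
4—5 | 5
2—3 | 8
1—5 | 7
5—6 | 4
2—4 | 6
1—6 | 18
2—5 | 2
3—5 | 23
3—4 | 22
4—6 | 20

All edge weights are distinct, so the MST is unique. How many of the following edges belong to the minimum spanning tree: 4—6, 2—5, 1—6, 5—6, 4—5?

Kruskal's algorithm — process edges by increasing weight (ties by edge label):
2—5 (2): add — endpoints in different components.
5—6 (4): add — endpoints in different components.
4—5 (5): add — endpoints in different components.
2—4 (6): skip — 2 and 4 already connected.
1—5 (7): add — endpoints in different components.
2—3 (8): add — endpoints in different components.
MST edge set: {2—5, 5—6, 4—5, 1—5, 2—3}.
Of the listed edges, {2—5, 5—6, 4—5} are in the MST → 3.

3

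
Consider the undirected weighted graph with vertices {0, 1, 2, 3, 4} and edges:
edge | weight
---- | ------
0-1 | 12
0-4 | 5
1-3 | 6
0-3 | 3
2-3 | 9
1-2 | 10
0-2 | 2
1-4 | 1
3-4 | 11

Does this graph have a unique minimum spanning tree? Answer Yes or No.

Kruskal's algorithm — process edges by increasing weight (ties by edge label):
1-4 (1): add. Components now {0} {1,4} {2} {3}
0-2 (2): add. Components now {0,2} {1,4} {3}
0-3 (3): add. Components now {0,2,3} {1,4}
0-4 (5): add. Components now {0,1,2,3,4}
Every non-tree edge has weight strictly greater than the heaviest edge on the tree path between its endpoints, so the MST is unique.

Yes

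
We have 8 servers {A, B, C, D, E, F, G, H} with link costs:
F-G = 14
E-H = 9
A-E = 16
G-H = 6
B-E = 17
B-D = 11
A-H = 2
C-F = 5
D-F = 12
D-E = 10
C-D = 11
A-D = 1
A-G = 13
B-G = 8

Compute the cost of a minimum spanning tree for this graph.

42

Sort edges by weight, then run Kruskal:
A-D (1): add — endpoints in different components.
A-H (2): add — endpoints in different components.
C-F (5): add — endpoints in different components.
G-H (6): add — endpoints in different components.
B-G (8): add — endpoints in different components.
E-H (9): add — endpoints in different components.
D-E (10): skip — D and E already connected.
B-D (11): skip — B and D already connected.
C-D (11): add — endpoints in different components.
MST edges: A-D, A-H, C-F, G-H, B-G, E-H, C-D; total weight 1+2+5+6+8+9+11 = 42.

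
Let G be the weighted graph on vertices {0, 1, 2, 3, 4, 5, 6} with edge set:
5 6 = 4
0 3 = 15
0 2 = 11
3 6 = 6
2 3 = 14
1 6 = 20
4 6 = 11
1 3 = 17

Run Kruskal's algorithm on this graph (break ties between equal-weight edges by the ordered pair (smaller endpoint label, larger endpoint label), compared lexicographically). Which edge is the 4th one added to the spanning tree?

4-6

Kruskal: consider edges lightest-first.
5 6 (4): add. Components now {0} {1} {2} {3} {4} {5,6}
3 6 (6): add. Components now {0} {1} {2} {3,5,6} {4}
0 2 (11): add. Components now {0,2} {1} {3,5,6} {4}
4 6 (11): add. Components now {0,2} {1} {3,4,5,6}
2 3 (14): add. Components now {0,2,3,4,5,6} {1}
0 3 (15): skip — 0 and 3 already connected.
1 3 (17): add. Components now {0,1,2,3,4,5,6}
The 4th edge added is 4 6.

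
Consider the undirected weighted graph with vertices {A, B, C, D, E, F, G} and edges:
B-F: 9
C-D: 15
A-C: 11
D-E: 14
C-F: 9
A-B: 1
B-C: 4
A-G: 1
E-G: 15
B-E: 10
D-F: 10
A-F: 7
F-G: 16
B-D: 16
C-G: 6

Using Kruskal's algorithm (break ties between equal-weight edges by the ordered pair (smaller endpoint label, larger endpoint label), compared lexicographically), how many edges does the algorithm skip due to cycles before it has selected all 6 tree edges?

3

Sort edges by weight, then run Kruskal:
A-B (1): add — endpoints in different components.
A-G (1): add — endpoints in different components.
B-C (4): add — endpoints in different components.
C-G (6): skip — C and G already connected.
A-F (7): add — endpoints in different components.
B-F (9): skip — B and F already connected.
C-F (9): skip — C and F already connected.
B-E (10): add — endpoints in different components.
D-F (10): add — endpoints in different components.
Edges rejected before the tree was complete: 3.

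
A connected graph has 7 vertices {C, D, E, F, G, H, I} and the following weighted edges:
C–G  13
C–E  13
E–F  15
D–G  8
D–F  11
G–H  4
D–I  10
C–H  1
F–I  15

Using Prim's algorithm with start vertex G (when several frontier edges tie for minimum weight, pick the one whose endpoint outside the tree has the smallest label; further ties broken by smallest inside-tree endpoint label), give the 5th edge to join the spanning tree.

Prim, starting at G.
Step 1: frontier [G–H 4, D–G 8, C–G 13] → take G–H (4); add H.
Step 2: frontier [D–G 8, C–G 13, C–H 1] → take C–H (1); add C.
Step 3: frontier [C–E 13, D–G 8] → take D–G (8); add D.
Step 4: frontier [C–E 13, D–I 10, D–F 11] → take D–I (10); add I.
Step 5: frontier [C–E 13, D–F 11, F–I 15] → take D–F (11); add F.
Step 6: frontier [C–E 13, E–F 15] → take C–E (13); add E.
The 5th edge added is D–F.

D-F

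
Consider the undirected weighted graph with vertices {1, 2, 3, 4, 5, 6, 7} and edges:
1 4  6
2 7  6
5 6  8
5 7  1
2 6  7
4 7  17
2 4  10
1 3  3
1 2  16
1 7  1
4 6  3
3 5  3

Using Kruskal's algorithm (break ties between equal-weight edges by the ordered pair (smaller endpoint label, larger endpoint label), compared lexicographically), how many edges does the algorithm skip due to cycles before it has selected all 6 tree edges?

1

Sort edges by weight, then run Kruskal:
1 7 (1): add — endpoints in different components.
5 7 (1): add — endpoints in different components.
1 3 (3): add — endpoints in different components.
3 5 (3): skip — 3 and 5 already connected.
4 6 (3): add — endpoints in different components.
1 4 (6): add — endpoints in different components.
2 7 (6): add — endpoints in different components.
Edges rejected before the tree was complete: 1.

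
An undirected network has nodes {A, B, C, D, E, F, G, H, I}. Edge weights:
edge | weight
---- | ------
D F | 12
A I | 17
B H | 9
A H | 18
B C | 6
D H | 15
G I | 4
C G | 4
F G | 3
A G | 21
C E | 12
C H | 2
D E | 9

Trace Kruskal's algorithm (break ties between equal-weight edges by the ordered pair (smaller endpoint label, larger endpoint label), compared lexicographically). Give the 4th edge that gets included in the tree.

Sort edges by weight, then run Kruskal:
C H (2): add — endpoints in different components.
F G (3): add — endpoints in different components.
C G (4): add — endpoints in different components.
G I (4): add — endpoints in different components.
B C (6): add — endpoints in different components.
B H (9): skip — B and H already connected.
D E (9): add — endpoints in different components.
C E (12): add — endpoints in different components.
D F (12): skip — D and F already connected.
D H (15): skip — D and H already connected.
A I (17): add — endpoints in different components.
The 4th edge added is G I.

G-I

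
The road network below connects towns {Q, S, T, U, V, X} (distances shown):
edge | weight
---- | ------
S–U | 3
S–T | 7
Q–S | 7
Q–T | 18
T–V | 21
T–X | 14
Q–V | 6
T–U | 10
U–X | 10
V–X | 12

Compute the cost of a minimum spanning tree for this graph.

Prim's algorithm from Q:
Step 1: cheapest edge leaving the tree is Q–V (6); add V.
Step 2: cheapest edge leaving the tree is Q–S (7); add S.
Step 3: cheapest edge leaving the tree is S–U (3); add U.
Step 4: cheapest edge leaving the tree is S–T (7); add T.
Step 5: cheapest edge leaving the tree is U–X (10); add X.
MST edges: Q–V, Q–S, S–U, S–T, U–X; total weight 6+7+3+7+10 = 33.

33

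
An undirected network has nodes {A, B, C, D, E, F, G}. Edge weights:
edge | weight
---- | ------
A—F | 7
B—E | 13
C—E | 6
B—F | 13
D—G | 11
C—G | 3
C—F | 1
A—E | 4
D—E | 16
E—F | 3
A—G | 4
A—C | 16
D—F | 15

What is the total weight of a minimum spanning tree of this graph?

Prim's algorithm from A:
Step 1: cheapest edge leaving the tree is A—E (4); add E.
Step 2: cheapest edge leaving the tree is E—F (3); add F.
Step 3: cheapest edge leaving the tree is C—F (1); add C.
Step 4: cheapest edge leaving the tree is C—G (3); add G.
Step 5: cheapest edge leaving the tree is D—G (11); add D.
Step 6: cheapest edge leaving the tree is B—E (13); add B.
MST edges: A—E, E—F, C—F, C—G, D—G, B—E; total weight 4+3+1+3+11+13 = 35.

35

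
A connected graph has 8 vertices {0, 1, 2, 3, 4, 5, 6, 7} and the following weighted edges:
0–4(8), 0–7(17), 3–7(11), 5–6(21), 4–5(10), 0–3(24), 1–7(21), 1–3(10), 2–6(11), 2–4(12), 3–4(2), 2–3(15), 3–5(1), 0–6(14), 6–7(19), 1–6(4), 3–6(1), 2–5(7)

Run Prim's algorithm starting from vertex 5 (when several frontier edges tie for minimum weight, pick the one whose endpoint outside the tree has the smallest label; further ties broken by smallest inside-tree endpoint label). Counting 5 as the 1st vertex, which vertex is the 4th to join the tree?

Grow the tree from 5 using Prim:
Step 1: cheapest edge leaving the tree is 3–5 (1); add 3.
Step 2: cheapest edge leaving the tree is 3–6 (1); add 6.
Step 3: cheapest edge leaving the tree is 3–4 (2); add 4.
Step 4: cheapest edge leaving the tree is 1–6 (4); add 1.
Step 5: cheapest edge leaving the tree is 2–5 (7); add 2.
Step 6: cheapest edge leaving the tree is 0–4 (8); add 0.
Step 7: cheapest edge leaving the tree is 3–7 (11); add 7.
Vertex order: 5, 3, 6, 4, 1, 2, 0, 7. The 4th vertex is 4.

4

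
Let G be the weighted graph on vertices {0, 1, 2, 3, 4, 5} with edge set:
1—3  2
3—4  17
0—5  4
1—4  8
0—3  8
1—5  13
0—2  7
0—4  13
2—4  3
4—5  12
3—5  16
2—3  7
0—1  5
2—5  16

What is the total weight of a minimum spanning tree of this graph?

21

Prim, starting at 1.
Step 1: cheapest edge leaving the tree is 1—3 (2); add 3.
Step 2: cheapest edge leaving the tree is 0—1 (5); add 0.
Step 3: cheapest edge leaving the tree is 0—5 (4); add 5.
Step 4: cheapest edge leaving the tree is 0—2 (7); add 2.
Step 5: cheapest edge leaving the tree is 2—4 (3); add 4.
MST edges: 1—3, 0—1, 0—5, 0—2, 2—4; total weight 2+5+4+7+3 = 21.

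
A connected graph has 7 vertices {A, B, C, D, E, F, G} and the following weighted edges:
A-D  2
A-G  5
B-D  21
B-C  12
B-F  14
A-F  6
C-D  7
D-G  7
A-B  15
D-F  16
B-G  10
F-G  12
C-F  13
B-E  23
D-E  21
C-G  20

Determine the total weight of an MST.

51

Kruskal's algorithm — process edges by increasing weight (ties by edge label):
A-D (2): add — endpoints in different components.
A-G (5): add — endpoints in different components.
A-F (6): add — endpoints in different components.
C-D (7): add — endpoints in different components.
D-G (7): skip — D and G already connected.
B-G (10): add — endpoints in different components.
B-C (12): skip — B and C already connected.
F-G (12): skip — F and G already connected.
C-F (13): skip — C and F already connected.
B-F (14): skip — B and F already connected.
A-B (15): skip — A and B already connected.
D-F (16): skip — D and F already connected.
C-G (20): skip — C and G already connected.
B-D (21): skip — B and D already connected.
D-E (21): add — endpoints in different components.
MST edges: A-D, A-G, A-F, C-D, B-G, D-E; total weight 2+5+6+7+10+21 = 51.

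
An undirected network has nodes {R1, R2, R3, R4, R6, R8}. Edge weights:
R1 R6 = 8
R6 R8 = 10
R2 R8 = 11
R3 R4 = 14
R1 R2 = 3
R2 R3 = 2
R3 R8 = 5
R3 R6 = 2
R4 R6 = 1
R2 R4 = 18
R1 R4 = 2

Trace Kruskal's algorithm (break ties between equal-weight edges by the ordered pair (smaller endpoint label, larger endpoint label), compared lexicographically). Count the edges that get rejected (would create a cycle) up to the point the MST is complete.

Sort edges by weight, then run Kruskal:
R4 R6 (1): add. Components now {R2} {R1} {R4,R6} {R3} {R8}
R1 R4 (2): add. Components now {R2} {R1,R4,R6} {R3} {R8}
R2 R3 (2): add. Components now {R2,R3} {R1,R4,R6} {R8}
R3 R6 (2): add. Components now {R1,R2,R3,R4,R6} {R8}
R1 R2 (3): skip — R2 and R1 already connected.
R3 R8 (5): add. Components now {R1,R2,R3,R4,R6,R8}
Edges rejected before the tree was complete: 1.

1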